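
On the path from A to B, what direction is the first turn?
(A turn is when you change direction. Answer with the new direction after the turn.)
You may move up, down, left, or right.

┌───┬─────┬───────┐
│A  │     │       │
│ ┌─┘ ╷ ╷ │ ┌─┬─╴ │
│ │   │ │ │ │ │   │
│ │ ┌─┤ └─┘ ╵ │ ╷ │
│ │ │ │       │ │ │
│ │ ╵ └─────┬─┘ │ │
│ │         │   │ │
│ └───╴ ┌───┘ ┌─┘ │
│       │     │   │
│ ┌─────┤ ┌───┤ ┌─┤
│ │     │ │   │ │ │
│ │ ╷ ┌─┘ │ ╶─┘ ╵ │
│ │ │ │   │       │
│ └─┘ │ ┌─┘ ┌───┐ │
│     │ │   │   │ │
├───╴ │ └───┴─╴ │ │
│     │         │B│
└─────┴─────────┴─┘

Directions: down, down, down, down, right, right, right, up, left, left, up, up, right, up, right, down, down, right, right, up, up, right, right, right, down, down, down, down, left, down, down, right, down, down
First turn direction: right

Solution:

┌───┬─────┬───────┐
│A  │↱ ↓  │↱ → → ↓│
│ ┌─┘ ╷ ╷ │ ┌─┬─╴ │
│↓│↱ ↑│↓│ │↑│ │  ↓│
│ │ ┌─┤ └─┘ ╵ │ ╷ │
│↓│↑│ │↳ → ↑  │ │↓│
│ │ ╵ └─────┬─┘ │ │
│↓│↑ ← ↰    │   │↓│
│ └───╴ ┌───┘ ┌─┘ │
│↳ → → ↑│     │↓ ↲│
│ ┌─────┤ ┌───┤ ┌─┤
│ │     │ │   │↓│ │
│ │ ╷ ┌─┘ │ ╶─┘ ╵ │
│ │ │ │   │    ↳ ↓│
│ └─┘ │ ┌─┘ ┌───┐ │
│     │ │   │   │↓│
├───╴ │ └───┴─╴ │ │
│     │         │B│
└─────┴─────────┴─┘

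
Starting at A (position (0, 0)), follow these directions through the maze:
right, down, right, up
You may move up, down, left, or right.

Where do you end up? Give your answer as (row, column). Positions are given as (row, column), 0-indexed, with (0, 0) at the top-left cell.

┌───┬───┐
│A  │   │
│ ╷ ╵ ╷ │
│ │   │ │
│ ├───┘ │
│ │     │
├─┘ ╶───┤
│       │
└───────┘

Following directions step by step:
Start: (0, 0)
  right: (0, 0) → (0, 1)
  down: (0, 1) → (1, 1)
  right: (1, 1) → (1, 2)
  up: (1, 2) → (0, 2)
Final position: (0, 2)

Path taken:

┌───┬───┐
│A ↓│B  │
│ ╷ ╵ ╷ │
│ │↳ ↑│ │
│ ├───┘ │
│ │     │
├─┘ ╶───┤
│       │
└───────┘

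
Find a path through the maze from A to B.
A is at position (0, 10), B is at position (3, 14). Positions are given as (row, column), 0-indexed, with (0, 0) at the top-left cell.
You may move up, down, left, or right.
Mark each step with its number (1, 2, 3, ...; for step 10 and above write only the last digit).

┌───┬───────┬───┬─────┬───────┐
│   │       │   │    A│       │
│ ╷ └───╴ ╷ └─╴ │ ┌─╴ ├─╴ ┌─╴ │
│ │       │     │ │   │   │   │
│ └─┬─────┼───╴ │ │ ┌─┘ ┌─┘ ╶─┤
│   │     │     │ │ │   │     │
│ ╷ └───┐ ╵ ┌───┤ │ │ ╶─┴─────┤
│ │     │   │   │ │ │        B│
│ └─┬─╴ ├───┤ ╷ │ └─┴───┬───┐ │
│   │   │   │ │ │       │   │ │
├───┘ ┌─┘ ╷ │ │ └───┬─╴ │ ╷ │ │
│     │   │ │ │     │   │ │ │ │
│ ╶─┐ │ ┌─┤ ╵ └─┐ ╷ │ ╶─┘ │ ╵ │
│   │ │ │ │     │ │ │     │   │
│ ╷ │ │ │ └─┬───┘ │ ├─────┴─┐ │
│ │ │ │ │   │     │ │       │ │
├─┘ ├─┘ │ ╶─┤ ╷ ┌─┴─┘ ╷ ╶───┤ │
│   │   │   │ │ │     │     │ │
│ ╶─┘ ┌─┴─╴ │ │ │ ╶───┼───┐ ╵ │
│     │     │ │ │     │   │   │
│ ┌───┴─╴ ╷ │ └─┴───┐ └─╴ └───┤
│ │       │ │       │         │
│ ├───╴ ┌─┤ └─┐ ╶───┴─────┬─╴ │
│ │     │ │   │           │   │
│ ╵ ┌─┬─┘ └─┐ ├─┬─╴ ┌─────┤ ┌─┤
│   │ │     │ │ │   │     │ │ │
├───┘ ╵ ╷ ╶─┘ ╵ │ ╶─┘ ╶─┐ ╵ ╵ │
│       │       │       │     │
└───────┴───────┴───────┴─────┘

Finding the shortest path from (0, 10) to (3, 14):
Path length: 23 steps
Directions: left → left → down → down → down → down → right → right → right → down → left → down → right → right → up → up → right → down → down → right → up → up → up

Solution:

┌───┬───────┬───┬─────┬───────┐
│   │       │   │2 1 A│       │
│ ╷ └───╴ ╷ └─╴ │ ┌─╴ ├─╴ ┌─╴ │
│ │       │     │3│   │   │   │
│ └─┬─────┼───╴ │ │ ┌─┘ ┌─┘ ╶─┤
│   │     │     │4│ │   │     │
│ ╷ └───┐ ╵ ┌───┤ │ │ ╶─┴─────┤
│ │     │   │   │5│ │        B│
│ └─┬─╴ ├───┤ ╷ │ └─┴───┬───┐ │
│   │   │   │ │ │6 7 8 9│6 7│2│
├───┘ ┌─┘ ╷ │ │ └───┬─╴ │ ╷ │ │
│     │   │ │ │     │1 0│5│8│1│
│ ╶─┐ │ ┌─┤ ╵ └─┐ ╷ │ ╶─┘ │ ╵ │
│   │ │ │ │     │ │ │2 3 4│9 0│
│ ╷ │ │ │ └─┬───┘ │ ├─────┴─┐ │
│ │ │ │ │   │     │ │       │ │
├─┘ ├─┘ │ ╶─┤ ╷ ┌─┴─┘ ╷ ╶───┤ │
│   │   │   │ │ │     │     │ │
│ ╶─┘ ┌─┴─╴ │ │ │ ╶───┼───┐ ╵ │
│     │     │ │ │     │   │   │
│ ┌───┴─╴ ╷ │ └─┴───┐ └─╴ └───┤
│ │       │ │       │         │
│ ├───╴ ┌─┤ └─┐ ╶───┴─────┬─╴ │
│ │     │ │   │           │   │
│ ╵ ┌─┬─┘ └─┐ ├─┬─╴ ┌─────┤ ┌─┤
│   │ │     │ │ │   │     │ │ │
├───┘ ╵ ╷ ╶─┘ ╵ │ ╶─┘ ╶─┐ ╵ ╵ │
│       │       │       │     │
└───────┴───────┴───────┴─────┘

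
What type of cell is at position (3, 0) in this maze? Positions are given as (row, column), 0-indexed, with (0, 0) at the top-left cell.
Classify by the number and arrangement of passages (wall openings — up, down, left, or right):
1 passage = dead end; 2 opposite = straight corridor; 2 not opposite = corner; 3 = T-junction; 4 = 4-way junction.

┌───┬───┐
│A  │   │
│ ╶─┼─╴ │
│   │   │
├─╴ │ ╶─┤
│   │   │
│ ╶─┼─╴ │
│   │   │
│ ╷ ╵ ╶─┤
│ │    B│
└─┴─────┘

Checking cell at (3, 0):
Number of passages: 3
Cell type: T-junction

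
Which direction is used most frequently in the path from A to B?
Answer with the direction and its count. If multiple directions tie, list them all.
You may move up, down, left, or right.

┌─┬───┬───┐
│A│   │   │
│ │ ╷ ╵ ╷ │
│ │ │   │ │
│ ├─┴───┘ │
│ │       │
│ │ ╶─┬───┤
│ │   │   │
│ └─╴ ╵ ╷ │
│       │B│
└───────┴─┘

Directions: down, down, down, down, right, right, right, up, right, down
Counts: {'down': 5, 'right': 4, 'up': 1}
Most common: down (5 times)

Solution:

┌─┬───┬───┐
│A│   │   │
│ │ ╷ ╵ ╷ │
│↓│ │   │ │
│ ├─┴───┘ │
│↓│       │
│ │ ╶─┬───┤
│↓│   │↱ ↓│
│ └─╴ ╵ ╷ │
│↳ → → ↑│B│
└───────┴─┘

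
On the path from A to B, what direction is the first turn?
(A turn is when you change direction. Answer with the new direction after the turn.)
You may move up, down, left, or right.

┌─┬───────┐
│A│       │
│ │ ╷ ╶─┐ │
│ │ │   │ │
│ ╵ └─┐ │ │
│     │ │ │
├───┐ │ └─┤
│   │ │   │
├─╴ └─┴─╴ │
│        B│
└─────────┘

Directions: down, down, right, up, up, right, down, right, down, down, right, down
First turn direction: right

Solution:

┌─┬───────┐
│A│↱ ↓    │
│ │ ╷ ╶─┐ │
│↓│↑│↳ ↓│ │
│ ╵ └─┐ │ │
│↳ ↑  │↓│ │
├───┐ │ └─┤
│   │ │↳ ↓│
├─╴ └─┴─╴ │
│        B│
└─────────┘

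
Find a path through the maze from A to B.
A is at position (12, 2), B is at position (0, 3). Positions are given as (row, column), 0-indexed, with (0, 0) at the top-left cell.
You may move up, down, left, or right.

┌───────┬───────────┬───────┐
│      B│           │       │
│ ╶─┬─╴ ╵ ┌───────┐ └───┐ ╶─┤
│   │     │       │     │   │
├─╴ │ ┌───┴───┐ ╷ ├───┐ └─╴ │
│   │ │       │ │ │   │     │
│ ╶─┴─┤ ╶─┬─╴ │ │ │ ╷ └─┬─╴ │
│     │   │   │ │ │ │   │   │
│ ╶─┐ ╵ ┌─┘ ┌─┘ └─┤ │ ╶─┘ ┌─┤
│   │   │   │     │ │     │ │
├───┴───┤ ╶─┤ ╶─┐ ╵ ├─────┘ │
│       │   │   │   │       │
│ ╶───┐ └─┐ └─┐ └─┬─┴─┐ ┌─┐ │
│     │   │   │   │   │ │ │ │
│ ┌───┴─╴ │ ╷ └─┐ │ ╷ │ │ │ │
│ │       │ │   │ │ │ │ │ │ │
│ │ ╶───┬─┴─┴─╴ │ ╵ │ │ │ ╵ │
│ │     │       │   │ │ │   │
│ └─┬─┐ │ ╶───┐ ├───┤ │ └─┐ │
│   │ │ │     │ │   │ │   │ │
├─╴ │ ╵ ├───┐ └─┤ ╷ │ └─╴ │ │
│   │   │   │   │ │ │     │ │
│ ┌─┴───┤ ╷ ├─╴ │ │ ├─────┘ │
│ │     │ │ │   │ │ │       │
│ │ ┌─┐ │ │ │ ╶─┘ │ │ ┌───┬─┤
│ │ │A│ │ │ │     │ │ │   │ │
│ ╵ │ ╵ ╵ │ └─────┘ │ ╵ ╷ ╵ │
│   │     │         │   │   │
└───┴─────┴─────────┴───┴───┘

Finding the shortest path from (12, 2) to (0, 3):
Path length: 63 steps
Directions: down → right → right → up → up → up → right → down → down → down → right → right → right → right → up → up → up → up → left → down → down → down → left → left → up → right → up → left → up → left → left → up → right → right → right → up → left → up → left → up → left → up → right → up → right → up → left → left → left → down → down → left → up → left → left → up → right → up → left → up → right → right → right

Solution:

┌───────┬───────────┬───────┐
│↱ → → B│           │       │
│ ╶─┬─╴ ╵ ┌───────┐ └───┐ ╶─┤
│↑ ↰│     │       │     │   │
├─╴ │ ┌───┴───┐ ╷ ├───┐ └─╴ │
│↱ ↑│ │↓ ← ← ↰│ │ │   │     │
│ ╶─┴─┤ ╶─┬─╴ │ │ │ ╷ └─┬─╴ │
│↑ ← ↰│↓  │↱ ↑│ │ │ │   │   │
│ ╶─┐ ╵ ┌─┘ ┌─┘ └─┤ │ ╶─┘ ┌─┤
│   │↑ ↲│↱ ↑│     │ │     │ │
├───┴───┤ ╶─┤ ╶─┐ ╵ ├─────┘ │
│       │↑ ↰│   │   │       │
│ ╶───┐ └─┐ └─┐ └─┬─┴─┐ ┌─┐ │
│     │   │↑ ↰│   │   │ │ │ │
│ ┌───┴─╴ │ ╷ └─┐ │ ╷ │ │ │ │
│ │       │ │↑ ↰│ │ │ │ │ │ │
│ │ ╶───┬─┴─┴─╴ │ ╵ │ │ │ ╵ │
│ │     │↱ → → ↑│   │ │ │   │
│ └─┬─┐ │ ╶───┐ ├───┤ │ └─┐ │
│   │ │ │↑ ← ↰│ │↓ ↰│ │   │ │
├─╴ │ ╵ ├───┐ └─┤ ╷ │ └─╴ │ │
│   │   │↱ ↓│↑ ↰│↓│↑│     │ │
│ ┌─┴───┤ ╷ ├─╴ │ │ ├─────┘ │
│ │     │↑│↓│↱ ↑│↓│↑│       │
│ │ ┌─┐ │ │ │ ╶─┘ │ │ ┌───┬─┤
│ │ │A│ │↑│↓│↑ ← ↲│↑│ │   │ │
│ ╵ │ ╵ ╵ │ └─────┘ │ ╵ ╷ ╵ │
│   │↳ → ↑│↳ → → → ↑│   │   │
└───┴─────┴─────────┴───┴───┘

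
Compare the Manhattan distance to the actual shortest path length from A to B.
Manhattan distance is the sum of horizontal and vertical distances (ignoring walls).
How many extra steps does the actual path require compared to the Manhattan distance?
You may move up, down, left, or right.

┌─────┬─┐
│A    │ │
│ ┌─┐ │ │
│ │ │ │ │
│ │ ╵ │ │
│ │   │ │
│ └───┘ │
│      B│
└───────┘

Manhattan distance: |3 - 0| + |3 - 0| = 6
Actual path length: 6
Extra steps: 6 - 6 = 0

Solution:

┌─────┬─┐
│A    │ │
│ ┌─┐ │ │
│↓│ │ │ │
│ │ ╵ │ │
│↓│   │ │
│ └───┘ │
│↳ → → B│
└───────┘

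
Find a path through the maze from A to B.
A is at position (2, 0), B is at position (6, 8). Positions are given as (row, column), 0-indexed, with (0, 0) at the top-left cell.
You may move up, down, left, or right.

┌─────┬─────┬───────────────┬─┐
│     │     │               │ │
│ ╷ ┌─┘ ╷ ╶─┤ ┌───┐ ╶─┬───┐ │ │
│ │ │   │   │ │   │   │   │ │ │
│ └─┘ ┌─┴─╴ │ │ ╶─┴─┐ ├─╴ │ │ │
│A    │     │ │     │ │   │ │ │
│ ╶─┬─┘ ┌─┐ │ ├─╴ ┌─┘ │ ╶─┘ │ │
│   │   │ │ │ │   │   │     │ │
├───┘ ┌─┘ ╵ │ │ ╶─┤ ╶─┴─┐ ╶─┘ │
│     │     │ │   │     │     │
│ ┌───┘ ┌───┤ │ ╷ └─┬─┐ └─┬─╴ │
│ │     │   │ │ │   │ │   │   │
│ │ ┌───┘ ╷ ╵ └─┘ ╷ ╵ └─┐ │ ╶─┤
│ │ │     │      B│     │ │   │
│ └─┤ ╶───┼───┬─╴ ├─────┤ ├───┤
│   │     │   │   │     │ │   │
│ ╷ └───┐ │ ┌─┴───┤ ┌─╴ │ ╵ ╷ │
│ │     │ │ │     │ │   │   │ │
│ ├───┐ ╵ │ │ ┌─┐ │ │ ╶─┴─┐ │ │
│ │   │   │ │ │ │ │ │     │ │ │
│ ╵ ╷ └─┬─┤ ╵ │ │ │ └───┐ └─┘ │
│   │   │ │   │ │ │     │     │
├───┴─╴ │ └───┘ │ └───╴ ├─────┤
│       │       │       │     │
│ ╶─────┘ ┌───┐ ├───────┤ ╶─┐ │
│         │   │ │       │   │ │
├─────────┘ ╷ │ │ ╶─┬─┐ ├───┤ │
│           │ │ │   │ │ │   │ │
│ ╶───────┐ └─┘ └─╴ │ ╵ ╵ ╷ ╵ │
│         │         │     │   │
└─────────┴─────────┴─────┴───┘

Finding the shortest path from (2, 0) to (6, 8):
Path length: 38 steps
Directions: right → right → up → right → up → right → down → right → down → left → left → down → left → down → left → left → down → down → down → right → down → right → right → down → right → up → up → left → left → up → right → right → up → right → down → right → right → right

Solution:

┌─────┬─────┬───────────────┬─┐
│     │↱ ↓  │               │ │
│ ╷ ┌─┘ ╷ ╶─┤ ┌───┐ ╶─┬───┐ │ │
│ │ │↱ ↑│↳ ↓│ │   │   │   │ │ │
│ └─┘ ┌─┴─╴ │ │ ╶─┴─┐ ├─╴ │ │ │
│A → ↑│↓ ← ↲│ │     │ │   │ │ │
│ ╶─┬─┘ ┌─┐ │ ├─╴ ┌─┘ │ ╶─┘ │ │
│   │↓ ↲│ │ │ │   │   │     │ │
├───┘ ┌─┘ ╵ │ │ ╶─┤ ╶─┴─┐ ╶─┘ │
│↓ ← ↲│     │ │   │     │     │
│ ┌───┘ ┌───┤ │ ╷ └─┬─┐ └─┬─╴ │
│↓│     │↱ ↓│ │ │   │ │   │   │
│ │ ┌───┘ ╷ ╵ └─┘ ╷ ╵ └─┐ │ ╶─┤
│↓│ │↱ → ↑│↳ → → B│     │ │   │
│ └─┤ ╶───┼───┬─╴ ├─────┤ ├───┤
│↳ ↓│↑ ← ↰│   │   │     │ │   │
│ ╷ └───┐ │ ┌─┴───┤ ┌─╴ │ ╵ ╷ │
│ │↳ → ↓│↑│ │     │ │   │   │ │
│ ├───┐ ╵ │ │ ┌─┐ │ │ ╶─┴─┐ │ │
│ │   │↳ ↑│ │ │ │ │ │     │ │ │
│ ╵ ╷ └─┬─┤ ╵ │ │ │ └───┐ └─┘ │
│   │   │ │   │ │ │     │     │
├───┴─╴ │ └───┘ │ └───╴ ├─────┤
│       │       │       │     │
│ ╶─────┘ ┌───┐ ├───────┤ ╶─┐ │
│         │   │ │       │   │ │
├─────────┘ ╷ │ │ ╶─┬─┐ ├───┤ │
│           │ │ │   │ │ │   │ │
│ ╶───────┐ └─┘ └─╴ │ ╵ ╵ ╷ ╵ │
│         │         │     │   │
└─────────┴─────────┴─────┴───┘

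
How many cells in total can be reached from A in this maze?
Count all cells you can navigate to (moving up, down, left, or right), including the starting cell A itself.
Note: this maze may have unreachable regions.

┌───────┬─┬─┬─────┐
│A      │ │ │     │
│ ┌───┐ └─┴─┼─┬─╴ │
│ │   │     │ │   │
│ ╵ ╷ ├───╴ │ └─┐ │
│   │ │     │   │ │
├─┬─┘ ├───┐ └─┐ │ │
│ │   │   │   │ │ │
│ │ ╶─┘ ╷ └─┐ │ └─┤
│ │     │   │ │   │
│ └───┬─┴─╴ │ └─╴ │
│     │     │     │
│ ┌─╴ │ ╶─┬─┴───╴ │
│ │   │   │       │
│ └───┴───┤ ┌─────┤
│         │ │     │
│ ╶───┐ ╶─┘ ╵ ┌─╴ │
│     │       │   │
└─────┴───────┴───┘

Using BFS/flood-fill to find all reachable cells from A:
Maze size: 9 × 9 = 81 total cells
9 cell(s) are walled off and cannot be reached from A.
Reachable cells: 72

Reachable region (· marks reachable cells):

┌───────┬─┬─┬─────┐
│A · · ·│ │ │     │
│ ┌───┐ └─┴─┼─┬─╴ │
│·│· ·│· · ·│·│   │
│ ╵ ╷ ├───╴ │ └─┐ │
│· ·│·│· · ·│· ·│ │
├─┬─┘ ├───┐ └─┐ │ │
│·│· ·│· ·│· ·│·│ │
│ │ ╶─┘ ╷ └─┐ │ └─┤
│·│· · ·│· ·│·│· ·│
│ └───┬─┴─╴ │ └─╴ │
│· · ·│· · ·│· · ·│
│ ┌─╴ │ ╶─┬─┴───╴ │
│·│· ·│· ·│· · · ·│
│ └───┴───┤ ┌─────┤
│· · · · ·│·│· · ·│
│ ╶───┐ ╶─┘ ╵ ┌─╴ │
│· · ·│· · · ·│· ·│
└─────┴───────┴───┘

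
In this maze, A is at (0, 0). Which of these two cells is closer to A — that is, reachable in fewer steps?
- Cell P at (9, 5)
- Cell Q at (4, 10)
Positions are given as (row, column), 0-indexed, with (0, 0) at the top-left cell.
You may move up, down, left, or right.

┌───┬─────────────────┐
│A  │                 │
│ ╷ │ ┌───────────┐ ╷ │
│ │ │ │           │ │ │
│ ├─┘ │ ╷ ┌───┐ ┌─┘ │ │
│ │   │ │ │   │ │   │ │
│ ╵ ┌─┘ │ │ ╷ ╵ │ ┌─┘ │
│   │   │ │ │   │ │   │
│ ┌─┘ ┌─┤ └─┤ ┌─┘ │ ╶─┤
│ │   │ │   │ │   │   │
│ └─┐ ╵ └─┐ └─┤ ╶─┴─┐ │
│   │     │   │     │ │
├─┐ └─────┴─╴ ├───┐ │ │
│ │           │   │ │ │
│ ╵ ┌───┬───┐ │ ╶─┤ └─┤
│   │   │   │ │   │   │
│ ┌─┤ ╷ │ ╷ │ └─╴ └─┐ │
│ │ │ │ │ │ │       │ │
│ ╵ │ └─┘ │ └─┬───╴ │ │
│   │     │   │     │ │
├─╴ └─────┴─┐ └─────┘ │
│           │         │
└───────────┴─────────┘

Shortest path A → P at (9, 5): 36 steps
Shortest path A → Q at (4, 10): 22 steps

Q is closer (22 steps vs 36 steps).

Path to P:

┌───┬─────────────────┐
│A  │↱ → → → → → → ↓  │
│ ╷ │ ┌───────────┐ ╷ │
│↓│ │↑│           │↓│ │
│ ├─┘ │ ╷ ┌───┐ ┌─┘ │ │
│↓│↱ ↑│ │ │   │ │↓ ↲│ │
│ ╵ ┌─┘ │ │ ╷ ╵ │ ┌─┘ │
│↳ ↑│   │ │ │   │↓│   │
│ ┌─┘ ┌─┤ └─┤ ┌─┘ │ ╶─┤
│ │   │ │   │ │↓ ↲│   │
│ └─┐ ╵ └─┐ └─┤ ╶─┴─┐ │
│   │     │   │↳ → ↓│ │
├─┐ └─────┴─╴ ├───┐ │ │
│ │           │   │↓│ │
│ ╵ ┌───┬───┐ │ ╶─┤ └─┤
│   │   │   │ │   │↳ ↓│
│ ┌─┤ ╷ │ ╷ │ └─╴ └─┐ │
│ │ │ │ │ │ │       │↓│
│ ╵ │ └─┘ │ └─┬───╴ │ │
│   │     │P ↰│     │↓│
├─╴ └─────┴─┐ └─────┘ │
│           │↑ ← ← ← ↲│
└───────────┴─────────┘

Path to Q:

┌───┬─────────────────┐
│A  │↱ → → → → → → → ↓│
│ ╷ │ ┌───────────┐ ╷ │
│↓│ │↑│           │ │↓│
│ ├─┘ │ ╷ ┌───┐ ┌─┘ │ │
│↓│↱ ↑│ │ │   │ │   │↓│
│ ╵ ┌─┘ │ │ ╷ ╵ │ ┌─┘ │
│↳ ↑│   │ │ │   │ │↓ ↲│
│ ┌─┘ ┌─┤ └─┤ ┌─┘ │ ╶─┤
│ │   │ │   │ │   │↳ Q│
│ └─┐ ╵ └─┐ └─┤ ╶─┴─┐ │
│   │     │   │     │ │
├─┐ └─────┴─╴ ├───┐ │ │
│ │           │   │ │ │
│ ╵ ┌───┬───┐ │ ╶─┤ └─┤
│   │   │   │ │   │   │
│ ┌─┤ ╷ │ ╷ │ └─╴ └─┐ │
│ │ │ │ │ │ │       │ │
│ ╵ │ └─┘ │ └─┬───╴ │ │
│   │     │   │     │ │
├─╴ └─────┴─┐ └─────┘ │
│           │         │
└───────────┴─────────┘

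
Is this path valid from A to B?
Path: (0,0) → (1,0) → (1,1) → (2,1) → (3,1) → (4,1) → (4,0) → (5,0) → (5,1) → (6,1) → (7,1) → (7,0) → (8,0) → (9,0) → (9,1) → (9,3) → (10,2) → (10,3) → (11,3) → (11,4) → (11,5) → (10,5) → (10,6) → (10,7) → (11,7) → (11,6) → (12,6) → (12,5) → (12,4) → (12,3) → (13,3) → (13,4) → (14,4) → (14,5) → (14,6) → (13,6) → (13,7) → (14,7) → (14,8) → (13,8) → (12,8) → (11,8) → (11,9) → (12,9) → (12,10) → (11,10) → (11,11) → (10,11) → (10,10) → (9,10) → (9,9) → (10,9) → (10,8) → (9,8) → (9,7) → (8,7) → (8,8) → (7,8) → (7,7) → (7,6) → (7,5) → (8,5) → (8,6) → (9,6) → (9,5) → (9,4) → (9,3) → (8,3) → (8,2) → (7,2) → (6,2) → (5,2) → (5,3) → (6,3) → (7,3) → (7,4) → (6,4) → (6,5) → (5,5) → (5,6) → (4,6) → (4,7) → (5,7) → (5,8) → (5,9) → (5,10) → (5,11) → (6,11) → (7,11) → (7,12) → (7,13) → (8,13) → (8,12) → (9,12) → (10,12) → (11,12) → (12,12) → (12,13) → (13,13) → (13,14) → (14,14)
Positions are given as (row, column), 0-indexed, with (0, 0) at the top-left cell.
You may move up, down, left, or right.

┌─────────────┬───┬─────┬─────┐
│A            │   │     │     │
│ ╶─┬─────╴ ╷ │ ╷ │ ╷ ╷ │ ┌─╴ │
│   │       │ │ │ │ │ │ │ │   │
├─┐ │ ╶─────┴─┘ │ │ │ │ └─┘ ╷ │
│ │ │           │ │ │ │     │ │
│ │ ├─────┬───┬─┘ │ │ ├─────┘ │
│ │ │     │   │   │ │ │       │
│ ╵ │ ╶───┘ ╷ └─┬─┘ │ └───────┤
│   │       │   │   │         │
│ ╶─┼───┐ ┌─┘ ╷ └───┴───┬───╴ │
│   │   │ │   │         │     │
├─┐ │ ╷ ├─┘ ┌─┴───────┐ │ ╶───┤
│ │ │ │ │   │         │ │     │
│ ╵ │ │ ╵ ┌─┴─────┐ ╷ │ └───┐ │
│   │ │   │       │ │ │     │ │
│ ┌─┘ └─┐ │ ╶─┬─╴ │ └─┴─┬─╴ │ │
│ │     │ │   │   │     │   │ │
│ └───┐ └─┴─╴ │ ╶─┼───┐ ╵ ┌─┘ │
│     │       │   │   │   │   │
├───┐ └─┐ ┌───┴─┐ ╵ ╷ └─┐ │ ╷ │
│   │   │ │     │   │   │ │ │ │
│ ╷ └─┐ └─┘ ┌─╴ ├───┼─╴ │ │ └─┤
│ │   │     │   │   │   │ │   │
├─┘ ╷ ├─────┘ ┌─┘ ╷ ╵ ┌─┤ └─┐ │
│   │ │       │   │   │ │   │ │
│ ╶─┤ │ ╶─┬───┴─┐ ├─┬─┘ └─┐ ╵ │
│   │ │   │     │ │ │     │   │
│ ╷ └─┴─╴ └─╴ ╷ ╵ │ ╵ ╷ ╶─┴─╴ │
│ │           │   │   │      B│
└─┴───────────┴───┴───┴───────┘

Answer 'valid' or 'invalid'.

Checking path validity:
Result: Invalid move at step 15: cannot move from (9, 1) to (9, 3).

invalid

Correct solution:

┌─────────────┬───┬─────┬─────┐
│A            │   │     │     │
│ ╶─┬─────╴ ╷ │ ╷ │ ╷ ╷ │ ┌─╴ │
│↳ ↓│       │ │ │ │ │ │ │ │   │
├─┐ │ ╶─────┴─┘ │ │ │ │ └─┘ ╷ │
│ │↓│           │ │ │ │     │ │
│ │ ├─────┬───┬─┘ │ │ ├─────┘ │
│ │↓│     │   │   │ │ │       │
│ ╵ │ ╶───┘ ╷ └─┬─┘ │ └───────┤
│↓ ↲│       │↱ ↓│   │         │
│ ╶─┼───┐ ┌─┘ ╷ └───┴───┬───╴ │
│↳ ↓│↱ ↓│ │↱ ↑│↳ → → → ↓│     │
├─┐ │ ╷ ├─┘ ┌─┴───────┐ │ ╶───┤
│ │↓│↑│↓│↱ ↑│         │↓│     │
│ ╵ │ │ ╵ ┌─┴─────┐ ╷ │ └───┐ │
│↓ ↲│↑│↳ ↑│↓ ← ← ↰│ │ │↳ → ↓│ │
│ ┌─┘ └─┐ │ ╶─┬─╴ │ └─┴─┬─╴ │ │
│↓│  ↑ ↰│ │↳ ↓│↱ ↑│     │↓ ↲│ │
│ └───┐ └─┴─╴ │ ╶─┼───┐ ╵ ┌─┘ │
│↳ → ↓│↑ ← ← ↲│↑ ↰│↓ ↰│  ↓│   │
├───┐ └─┐ ┌───┴─┐ ╵ ╷ └─┐ │ ╷ │
│   │↳ ↓│ │↱ → ↓│↑ ↲│↑ ↰│↓│ │ │
│ ╷ └─┐ └─┘ ┌─╴ ├───┼─╴ │ │ └─┤
│ │   │↳ → ↑│↓ ↲│↱ ↓│↱ ↑│↓│   │
├─┘ ╷ ├─────┘ ┌─┘ ╷ ╵ ┌─┤ └─┐ │
│   │ │↓ ← ← ↲│  ↑│↳ ↑│ │↳ ↓│ │
│ ╶─┤ │ ╶─┬───┴─┐ ├─┬─┘ └─┐ ╵ │
│   │ │↳ ↓│  ↱ ↓│↑│ │     │↳ ↓│
│ ╷ └─┴─╴ └─╴ ╷ ╵ │ ╵ ╷ ╶─┴─╴ │
│ │      ↳ → ↑│↳ ↑│   │      B│
└─┴───────────┴───┴───┴───────┘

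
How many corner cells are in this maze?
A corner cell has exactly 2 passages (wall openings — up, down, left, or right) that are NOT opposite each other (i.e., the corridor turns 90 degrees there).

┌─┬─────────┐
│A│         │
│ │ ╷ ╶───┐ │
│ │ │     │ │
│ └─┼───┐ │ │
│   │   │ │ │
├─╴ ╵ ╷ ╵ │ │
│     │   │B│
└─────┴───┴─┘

Counting corner cells (2 non-opposite passages):
Total corners: 11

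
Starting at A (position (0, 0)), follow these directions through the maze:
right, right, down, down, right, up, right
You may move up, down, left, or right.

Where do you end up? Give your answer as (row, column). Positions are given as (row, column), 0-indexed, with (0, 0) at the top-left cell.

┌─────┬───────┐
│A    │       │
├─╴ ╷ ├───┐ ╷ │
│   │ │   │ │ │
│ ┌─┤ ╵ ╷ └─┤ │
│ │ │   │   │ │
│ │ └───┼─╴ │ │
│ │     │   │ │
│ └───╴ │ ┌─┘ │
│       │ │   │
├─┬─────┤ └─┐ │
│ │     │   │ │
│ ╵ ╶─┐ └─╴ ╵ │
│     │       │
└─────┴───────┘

Following directions step by step:
Start: (0, 0)
  right: (0, 0) → (0, 1)
  right: (0, 1) → (0, 2)
  down: (0, 2) → (1, 2)
  down: (1, 2) → (2, 2)
  right: (2, 2) → (2, 3)
  up: (2, 3) → (1, 3)
  right: (1, 3) → (1, 4)
Final position: (1, 4)

Path taken:

┌─────┬───────┐
│A → ↓│       │
├─╴ ╷ ├───┐ ╷ │
│   │↓│↱ B│ │ │
│ ┌─┤ ╵ ╷ └─┤ │
│ │ │↳ ↑│   │ │
│ │ └───┼─╴ │ │
│ │     │   │ │
│ └───╴ │ ┌─┘ │
│       │ │   │
├─┬─────┤ └─┐ │
│ │     │   │ │
│ ╵ ╶─┐ └─╴ ╵ │
│     │       │
└─────┴───────┘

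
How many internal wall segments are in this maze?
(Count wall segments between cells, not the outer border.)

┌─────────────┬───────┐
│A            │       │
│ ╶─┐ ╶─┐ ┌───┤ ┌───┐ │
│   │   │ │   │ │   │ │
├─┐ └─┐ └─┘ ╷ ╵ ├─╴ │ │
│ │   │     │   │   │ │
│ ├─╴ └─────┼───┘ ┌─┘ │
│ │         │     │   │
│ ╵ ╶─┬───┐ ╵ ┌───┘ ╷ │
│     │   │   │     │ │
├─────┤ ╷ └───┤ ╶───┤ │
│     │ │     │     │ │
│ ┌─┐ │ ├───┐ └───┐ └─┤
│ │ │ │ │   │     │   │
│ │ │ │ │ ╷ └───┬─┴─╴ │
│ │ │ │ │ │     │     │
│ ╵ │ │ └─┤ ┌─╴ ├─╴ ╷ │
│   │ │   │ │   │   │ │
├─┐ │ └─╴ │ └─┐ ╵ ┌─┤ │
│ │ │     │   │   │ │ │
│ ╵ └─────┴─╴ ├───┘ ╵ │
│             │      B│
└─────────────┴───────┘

Counting internal wall segments:
Total internal walls: 100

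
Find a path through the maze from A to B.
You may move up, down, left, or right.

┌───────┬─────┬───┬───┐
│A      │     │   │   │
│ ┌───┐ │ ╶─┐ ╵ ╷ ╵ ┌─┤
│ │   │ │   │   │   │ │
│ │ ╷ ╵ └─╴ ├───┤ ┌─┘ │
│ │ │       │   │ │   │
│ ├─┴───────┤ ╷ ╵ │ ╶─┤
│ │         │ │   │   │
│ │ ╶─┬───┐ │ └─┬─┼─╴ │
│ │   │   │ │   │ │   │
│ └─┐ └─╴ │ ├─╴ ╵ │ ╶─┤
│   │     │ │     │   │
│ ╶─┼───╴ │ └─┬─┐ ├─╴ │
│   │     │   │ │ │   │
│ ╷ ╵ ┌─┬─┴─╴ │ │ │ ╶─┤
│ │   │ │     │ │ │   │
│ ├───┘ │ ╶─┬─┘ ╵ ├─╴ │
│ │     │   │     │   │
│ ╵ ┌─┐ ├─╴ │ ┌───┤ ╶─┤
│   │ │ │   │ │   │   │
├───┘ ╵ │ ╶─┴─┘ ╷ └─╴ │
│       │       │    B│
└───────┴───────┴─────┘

Finding the shortest path through the maze:
Path length: 42 steps
Directions: down → down → down → down → down → down → right → down → right → up → right → right → up → left → left → up → left → up → right → right → right → right → down → down → down → right → down → left → left → down → right → down → left → down → right → right → right → up → right → down → right → right

Solution:

┌───────┬─────┬───┬───┐
│A      │     │   │   │
│ ┌───┐ │ ╶─┐ ╵ ╷ ╵ ┌─┤
│↓│   │ │   │   │   │ │
│ │ ╷ ╵ └─╴ ├───┤ ┌─┘ │
│↓│ │       │   │ │   │
│ ├─┴───────┤ ╷ ╵ │ ╶─┤
│↓│↱ → → → ↓│ │   │   │
│ │ ╶─┬───┐ │ └─┬─┼─╴ │
│↓│↑ ↰│   │↓│   │ │   │
│ └─┐ └─╴ │ ├─╴ ╵ │ ╶─┤
│↓  │↑ ← ↰│↓│     │   │
│ ╶─┼───╴ │ └─┬─┐ ├─╴ │
│↳ ↓│↱ → ↑│↳ ↓│ │ │   │
│ ╷ ╵ ┌─┬─┴─╴ │ │ │ ╶─┤
│ │↳ ↑│ │↓ ← ↲│ │ │   │
│ ├───┘ │ ╶─┬─┘ ╵ ├─╴ │
│ │     │↳ ↓│     │   │
│ ╵ ┌─┐ ├─╴ │ ┌───┤ ╶─┤
│   │ │ │↓ ↲│ │↱ ↓│   │
├───┘ ╵ │ ╶─┴─┘ ╷ └─╴ │
│       │↳ → → ↑│↳ → B│
└───────┴───────┴─────┘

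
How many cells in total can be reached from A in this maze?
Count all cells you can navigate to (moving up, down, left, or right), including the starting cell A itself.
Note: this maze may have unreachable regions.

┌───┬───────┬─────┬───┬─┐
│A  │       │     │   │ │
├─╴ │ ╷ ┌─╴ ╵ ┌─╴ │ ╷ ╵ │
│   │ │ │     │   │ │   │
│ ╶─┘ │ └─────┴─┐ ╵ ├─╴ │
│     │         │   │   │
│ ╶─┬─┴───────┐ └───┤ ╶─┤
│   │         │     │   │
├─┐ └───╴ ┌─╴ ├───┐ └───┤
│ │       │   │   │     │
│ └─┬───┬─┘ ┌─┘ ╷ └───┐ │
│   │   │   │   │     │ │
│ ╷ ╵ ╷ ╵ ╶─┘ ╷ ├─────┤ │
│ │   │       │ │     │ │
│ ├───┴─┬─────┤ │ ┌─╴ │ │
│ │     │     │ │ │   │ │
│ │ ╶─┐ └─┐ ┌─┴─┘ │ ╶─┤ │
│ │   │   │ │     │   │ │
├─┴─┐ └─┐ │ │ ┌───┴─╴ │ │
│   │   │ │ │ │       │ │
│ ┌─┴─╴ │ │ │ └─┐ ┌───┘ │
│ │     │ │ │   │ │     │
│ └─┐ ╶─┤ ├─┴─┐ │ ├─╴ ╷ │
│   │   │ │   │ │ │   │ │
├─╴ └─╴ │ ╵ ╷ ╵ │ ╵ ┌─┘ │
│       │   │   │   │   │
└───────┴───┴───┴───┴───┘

Using BFS/flood-fill to find all reachable cells from A:
Maze size: 13 × 12 = 156 total cells
6 cell(s) are walled off and cannot be reached from A.
Reachable cells: 150

Reachable region (· marks reachable cells):

┌───┬───────┬─────┬───┬─┐
│A ·│· · · ·│· · ·│· ·│·│
├─╴ │ ╷ ┌─╴ ╵ ┌─╴ │ ╷ ╵ │
│· ·│·│·│· · ·│· ·│·│· ·│
│ ╶─┘ │ └─────┴─┐ ╵ ├─╴ │
│· · ·│· · · · ·│· ·│· ·│
│ ╶─┬─┴───────┐ └───┤ ╶─┤
│· ·│· · · · ·│· · ·│· ·│
├─┐ └───╴ ┌─╴ ├───┐ └───┤
│·│· · · ·│· ·│· ·│· · ·│
│ └─┬───┬─┘ ┌─┘ ╷ └───┐ │
│· ·│· ·│· ·│· ·│· · ·│·│
│ ╷ ╵ ╷ ╵ ╶─┘ ╷ ├─────┤ │
│·│· ·│· · · ·│·│· · ·│·│
│ ├───┴─┬─────┤ │ ┌─╴ │ │
│·│· · ·│     │·│·│· ·│·│
│ │ ╶─┐ └─┐ ┌─┴─┘ │ ╶─┤ │
│·│· ·│· ·│ │· · ·│· ·│·│
├─┴─┐ └─┐ │ │ ┌───┴─╴ │ │
│· ·│· ·│·│ │·│· · · ·│·│
│ ┌─┴─╴ │ │ │ └─┐ ┌───┘ │
│·│· · ·│·│ │· ·│·│· · ·│
│ └─┐ ╶─┤ ├─┴─┐ │ ├─╴ ╷ │
│· ·│· ·│·│· ·│·│·│· ·│·│
├─╴ └─╴ │ ╵ ╷ ╵ │ ╵ ┌─┘ │
│· · · ·│· ·│· ·│· ·│· ·│
└───────┴───┴───┴───┴───┘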